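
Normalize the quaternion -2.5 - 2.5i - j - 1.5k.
-0.6299 - 0.6299i - 0.252j - 0.378k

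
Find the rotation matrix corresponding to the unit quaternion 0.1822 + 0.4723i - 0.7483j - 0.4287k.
[[-0.4875, -0.5506, -0.6776], [-0.8631, 0.1863, 0.4695], [-0.1323, 0.8137, -0.566]]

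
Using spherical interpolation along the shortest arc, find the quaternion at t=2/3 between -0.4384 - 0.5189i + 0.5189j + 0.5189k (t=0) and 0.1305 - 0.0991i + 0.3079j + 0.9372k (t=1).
-0.0706 - 0.2656i + 0.4154j + 0.8671k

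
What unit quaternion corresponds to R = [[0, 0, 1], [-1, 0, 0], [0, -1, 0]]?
-0.5 + 0.5i - 0.5j + 0.5k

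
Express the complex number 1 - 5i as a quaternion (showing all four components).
1 - 5i + 0j + 0k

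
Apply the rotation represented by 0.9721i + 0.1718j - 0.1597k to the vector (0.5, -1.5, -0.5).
(0.099, 1.606, 0.402)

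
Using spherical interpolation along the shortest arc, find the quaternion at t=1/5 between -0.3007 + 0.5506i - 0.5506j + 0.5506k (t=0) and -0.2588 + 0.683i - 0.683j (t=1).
-0.3006 + 0.5946i - 0.5946j + 0.45k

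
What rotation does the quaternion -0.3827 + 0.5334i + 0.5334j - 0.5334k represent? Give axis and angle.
axis = (√3/3, √3/3, -√3/3), θ = 5π/4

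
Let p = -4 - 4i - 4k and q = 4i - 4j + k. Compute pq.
20 - 32i + 4j + 12k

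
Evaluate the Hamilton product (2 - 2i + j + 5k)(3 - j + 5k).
-18 + 4i + 11j + 27k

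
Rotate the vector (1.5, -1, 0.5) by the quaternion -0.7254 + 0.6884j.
(-0.421, -1, 1.524)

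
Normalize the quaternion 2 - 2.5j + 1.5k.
0.5657 - 0.7071j + 0.4243k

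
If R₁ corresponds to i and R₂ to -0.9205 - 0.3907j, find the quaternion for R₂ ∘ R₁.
-0.9205i + 0.3907k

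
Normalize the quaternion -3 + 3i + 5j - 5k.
-0.3638 + 0.3638i + 0.6063j - 0.6063k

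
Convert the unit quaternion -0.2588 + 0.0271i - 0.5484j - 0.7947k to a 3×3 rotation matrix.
[[-0.8646, -0.4411, 0.2408], [0.3816, -0.2646, 0.8857], [-0.3269, 0.8576, 0.397]]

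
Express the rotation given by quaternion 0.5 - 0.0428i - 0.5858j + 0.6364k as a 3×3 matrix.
[[-0.4963, -0.5863, -0.6403], [0.6865, 0.1863, -0.7028], [0.5313, -0.7884, 0.31]]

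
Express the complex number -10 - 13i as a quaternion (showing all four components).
-10 - 13i + 0j + 0k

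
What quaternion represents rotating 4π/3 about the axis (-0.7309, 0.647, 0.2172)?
-0.5 - 0.633i + 0.5603j + 0.1881k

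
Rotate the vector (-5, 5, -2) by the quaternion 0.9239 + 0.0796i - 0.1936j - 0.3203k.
(0.023, 7.07, -2.003)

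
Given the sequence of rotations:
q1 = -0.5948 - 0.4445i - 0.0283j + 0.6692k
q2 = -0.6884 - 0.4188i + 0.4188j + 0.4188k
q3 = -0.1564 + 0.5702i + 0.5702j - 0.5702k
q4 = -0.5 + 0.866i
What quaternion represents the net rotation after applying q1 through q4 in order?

q2 · q1 = -0.0451 + 0.8472i - 0.1355j - 0.5118k
q3 · q2 · q1 = -0.6906 - 0.5273i - 0.1958j - 0.4546k
q4 · q3 · q2 · q1 = 0.8019 - 0.3344i + 0.4916j + 0.0577k
0.8019 - 0.3344i + 0.4916j + 0.0577k


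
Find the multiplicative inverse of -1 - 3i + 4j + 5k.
-0.0196 + 0.0588i - 0.0784j - 0.098k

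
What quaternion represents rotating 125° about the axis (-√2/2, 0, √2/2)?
0.4617 - 0.6272i + 0.6272k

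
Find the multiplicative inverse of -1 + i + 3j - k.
-0.0833 - 0.0833i - 0.25j + 0.0833k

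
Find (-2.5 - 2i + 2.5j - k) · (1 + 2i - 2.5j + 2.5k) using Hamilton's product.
10.25 - 3.25i + 11.75j - 7.25k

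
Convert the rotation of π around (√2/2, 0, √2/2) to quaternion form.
0.7071i + 0.7071k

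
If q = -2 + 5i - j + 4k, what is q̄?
-2 - 5i + j - 4k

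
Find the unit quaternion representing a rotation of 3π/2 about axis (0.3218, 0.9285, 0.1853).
-0.7071 + 0.2275i + 0.6565j + 0.131k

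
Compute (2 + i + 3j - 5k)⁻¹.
0.0513 - 0.0256i - 0.0769j + 0.1282k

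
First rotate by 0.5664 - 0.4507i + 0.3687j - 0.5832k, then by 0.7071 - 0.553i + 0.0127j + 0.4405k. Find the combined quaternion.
0.4035 - 0.8017i - 0.2531j - 0.361k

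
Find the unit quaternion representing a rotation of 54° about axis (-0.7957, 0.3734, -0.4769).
0.891 - 0.3612i + 0.1695j - 0.2165k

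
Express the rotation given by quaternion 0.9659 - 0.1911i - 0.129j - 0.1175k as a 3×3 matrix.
[[0.9391, 0.2763, -0.2043], [-0.1777, 0.8993, 0.3995], [0.2941, -0.3389, 0.8937]]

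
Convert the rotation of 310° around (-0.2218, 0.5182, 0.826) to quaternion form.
-0.9063 - 0.0937i + 0.219j + 0.3491k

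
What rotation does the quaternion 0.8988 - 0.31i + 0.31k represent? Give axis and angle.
axis = (-√2/2, 0, √2/2), θ = 52°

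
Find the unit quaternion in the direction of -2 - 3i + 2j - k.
-0.4714 - 0.7071i + 0.4714j - 0.2357k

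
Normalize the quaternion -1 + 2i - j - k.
-0.378 + 0.7559i - 0.378j - 0.378k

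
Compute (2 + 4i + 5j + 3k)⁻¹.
0.037 - 0.0741i - 0.0926j - 0.0556k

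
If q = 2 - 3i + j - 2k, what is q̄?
2 + 3i - j + 2k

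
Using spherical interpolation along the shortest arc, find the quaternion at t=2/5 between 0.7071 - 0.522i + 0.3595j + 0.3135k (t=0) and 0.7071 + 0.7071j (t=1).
0.7531 - 0.3313i + 0.5325j + 0.1989k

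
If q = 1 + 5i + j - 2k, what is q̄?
1 - 5i - j + 2k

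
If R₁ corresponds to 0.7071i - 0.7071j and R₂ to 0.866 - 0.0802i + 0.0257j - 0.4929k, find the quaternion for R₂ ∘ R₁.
0.0749 + 0.2638i - 0.9609j + 0.0385k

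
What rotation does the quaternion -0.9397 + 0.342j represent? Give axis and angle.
axis = (0, 1, 0), θ = 320°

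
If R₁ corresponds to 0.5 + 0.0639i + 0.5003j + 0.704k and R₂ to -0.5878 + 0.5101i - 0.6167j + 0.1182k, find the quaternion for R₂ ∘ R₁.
-0.1012 - 0.2758i - 0.954j - 0.0601k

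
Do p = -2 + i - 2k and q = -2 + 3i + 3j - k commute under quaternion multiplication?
No: pq = -1 - 2i - 11j + 9k ≠ -1 - 14i - j + 3k = qp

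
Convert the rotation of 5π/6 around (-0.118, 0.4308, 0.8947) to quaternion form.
0.2588 - 0.114i + 0.4161j + 0.8642k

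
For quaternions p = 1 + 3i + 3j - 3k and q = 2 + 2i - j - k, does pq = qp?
No: pq = -4 + 2i + 2j - 16k ≠ -4 + 14i + 8j + 2k = qp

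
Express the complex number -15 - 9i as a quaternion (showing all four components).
-15 - 9i + 0j + 0k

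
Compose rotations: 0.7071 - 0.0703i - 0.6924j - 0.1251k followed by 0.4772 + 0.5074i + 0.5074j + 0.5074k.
0.7879 + 0.6131i + 0.0562j - 0.0166k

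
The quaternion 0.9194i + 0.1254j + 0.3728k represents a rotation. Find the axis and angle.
axis = (0.9194, 0.1254, 0.3728), θ = π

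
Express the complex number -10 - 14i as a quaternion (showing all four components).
-10 - 14i + 0j + 0k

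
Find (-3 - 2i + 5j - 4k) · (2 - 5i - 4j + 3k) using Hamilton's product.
16 + 10i + 48j + 16k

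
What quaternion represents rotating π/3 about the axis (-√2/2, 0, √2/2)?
0.866 - 0.3536i + 0.3536k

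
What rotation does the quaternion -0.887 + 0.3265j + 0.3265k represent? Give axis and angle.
axis = (0, √2/2, √2/2), θ = 305°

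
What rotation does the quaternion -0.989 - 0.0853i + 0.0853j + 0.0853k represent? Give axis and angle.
axis = (-√3/3, √3/3, √3/3), θ = 343°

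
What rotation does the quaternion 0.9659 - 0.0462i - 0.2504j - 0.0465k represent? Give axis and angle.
axis = (-0.1785, -0.9674, -0.1796), θ = π/6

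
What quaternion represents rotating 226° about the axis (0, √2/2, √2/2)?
-0.3907 + 0.6509j + 0.6509k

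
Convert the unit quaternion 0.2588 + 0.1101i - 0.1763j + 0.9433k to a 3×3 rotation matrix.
[[-0.8418, -0.5271, 0.1165], [0.4494, -0.8039, -0.3896], [0.299, -0.2756, 0.9136]]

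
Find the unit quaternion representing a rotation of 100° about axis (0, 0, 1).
0.6428 + 0.766k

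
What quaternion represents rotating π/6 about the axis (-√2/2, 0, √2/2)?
0.9659 - 0.183i + 0.183k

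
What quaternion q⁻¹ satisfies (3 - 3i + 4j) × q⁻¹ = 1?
0.0882 + 0.0882i - 0.1176j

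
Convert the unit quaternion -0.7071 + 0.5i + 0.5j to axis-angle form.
axis = (√2/2, √2/2, 0), θ = 3π/2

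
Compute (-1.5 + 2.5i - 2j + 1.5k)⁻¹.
-0.1017 - 0.1695i + 0.1356j - 0.1017k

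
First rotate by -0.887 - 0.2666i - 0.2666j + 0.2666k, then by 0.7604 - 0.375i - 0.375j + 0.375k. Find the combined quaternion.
-0.9744 + 0.1299i + 0.1299j - 0.1299k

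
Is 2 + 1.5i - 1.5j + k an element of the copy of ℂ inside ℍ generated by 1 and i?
No. The quaternion 2 + 1.5i - 1.5j + k has j-coefficient y = -1.5 and k-coefficient z = 1, not both zero, so it does not lie in the complex subalgebra spanned by 1 and i.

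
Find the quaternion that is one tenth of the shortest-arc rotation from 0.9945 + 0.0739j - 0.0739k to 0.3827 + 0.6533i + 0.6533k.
0.9938 + 0.0851i + 0.0701j + 0.015k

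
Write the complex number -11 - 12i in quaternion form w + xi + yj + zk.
-11 - 12i + 0j + 0k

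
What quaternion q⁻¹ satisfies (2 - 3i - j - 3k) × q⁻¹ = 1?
0.087 + 0.1304i + 0.0435j + 0.1304k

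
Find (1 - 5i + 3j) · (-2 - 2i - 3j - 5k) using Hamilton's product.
-3 - 7i - 34j + 16k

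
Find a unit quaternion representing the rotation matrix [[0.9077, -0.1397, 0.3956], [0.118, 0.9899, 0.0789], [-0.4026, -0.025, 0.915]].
0.9763 - 0.0266i + 0.2044j + 0.066k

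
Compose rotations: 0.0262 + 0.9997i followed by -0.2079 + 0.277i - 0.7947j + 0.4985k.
-0.2824 - 0.2006i + 0.4775j + 0.8075k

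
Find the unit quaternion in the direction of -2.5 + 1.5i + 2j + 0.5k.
-0.7001 + 0.4201i + 0.5601j + 0.14k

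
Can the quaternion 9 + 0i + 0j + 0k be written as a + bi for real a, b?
Yes. The quaternion 9 has j- and k-coefficients y = z = 0, so it lies in the complex subalgebra spanned by 1 and i.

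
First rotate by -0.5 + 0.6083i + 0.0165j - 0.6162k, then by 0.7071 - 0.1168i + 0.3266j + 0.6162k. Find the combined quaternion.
0.0918 + 0.2771i + 0.1512j - 0.9444k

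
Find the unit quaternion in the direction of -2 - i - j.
-0.8165 - 0.4082i - 0.4082j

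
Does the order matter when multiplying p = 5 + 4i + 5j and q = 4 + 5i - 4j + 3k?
Yes: pq = 20 + 56i - 12j - 26k ≠ 20 + 26i + 12j + 56k = qp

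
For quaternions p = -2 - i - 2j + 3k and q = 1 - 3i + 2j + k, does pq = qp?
No: pq = -4 - 3i - 14j - 7k ≠ -4 + 13i + 2j + 9k = qp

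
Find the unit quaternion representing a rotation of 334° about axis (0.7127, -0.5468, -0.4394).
-0.9744 + 0.1603i - 0.123j - 0.0988k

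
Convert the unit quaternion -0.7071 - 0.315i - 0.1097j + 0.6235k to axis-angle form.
axis = (-0.4455, -0.1551, 0.8818), θ = 3π/2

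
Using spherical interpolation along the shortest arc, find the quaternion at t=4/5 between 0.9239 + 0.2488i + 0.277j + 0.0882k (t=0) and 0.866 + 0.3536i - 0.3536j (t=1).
0.9099 + 0.344i - 0.2311j + 0.0189k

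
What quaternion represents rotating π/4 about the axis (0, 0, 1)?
0.9239 + 0.3827k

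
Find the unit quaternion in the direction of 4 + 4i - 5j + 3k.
0.4924 + 0.4924i - 0.6155j + 0.3693k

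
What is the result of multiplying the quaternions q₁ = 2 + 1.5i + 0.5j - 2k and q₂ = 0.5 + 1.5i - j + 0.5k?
0.25 + 2i - 5.5j - 2.25k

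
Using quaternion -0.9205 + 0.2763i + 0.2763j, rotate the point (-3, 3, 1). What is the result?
(-2.593, 2.593, -2.357)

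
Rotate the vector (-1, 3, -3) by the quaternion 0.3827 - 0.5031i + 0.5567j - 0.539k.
(-3.147, 1.356, -2.694)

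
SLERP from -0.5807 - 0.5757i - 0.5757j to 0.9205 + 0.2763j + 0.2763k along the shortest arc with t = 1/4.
-0.7125 - 0.4534i - 0.53j - 0.0766k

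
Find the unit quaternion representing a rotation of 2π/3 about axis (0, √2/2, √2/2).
0.5 + 0.6124j + 0.6124k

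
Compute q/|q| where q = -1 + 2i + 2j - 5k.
-0.1715 + 0.343i + 0.343j - 0.8575k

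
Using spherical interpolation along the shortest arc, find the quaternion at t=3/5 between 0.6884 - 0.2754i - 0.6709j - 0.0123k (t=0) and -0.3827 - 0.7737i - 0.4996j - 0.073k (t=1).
0.0746 - 0.7021i - 0.7056j - 0.0592k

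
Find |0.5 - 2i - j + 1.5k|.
2.739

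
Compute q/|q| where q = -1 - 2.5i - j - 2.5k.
-0.2626 - 0.6565i - 0.2626j - 0.6565k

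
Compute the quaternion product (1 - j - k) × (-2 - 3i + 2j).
-i + 7j - k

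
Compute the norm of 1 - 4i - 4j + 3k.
√42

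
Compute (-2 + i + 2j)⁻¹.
-0.2222 - 0.1111i - 0.2222j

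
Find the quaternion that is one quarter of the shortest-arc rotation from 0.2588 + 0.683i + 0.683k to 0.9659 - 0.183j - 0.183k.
0.5748 + 0.6085i - 0.0652j + 0.5433k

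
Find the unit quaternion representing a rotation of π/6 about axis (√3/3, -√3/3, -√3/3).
0.9659 + 0.1494i - 0.1494j - 0.1494k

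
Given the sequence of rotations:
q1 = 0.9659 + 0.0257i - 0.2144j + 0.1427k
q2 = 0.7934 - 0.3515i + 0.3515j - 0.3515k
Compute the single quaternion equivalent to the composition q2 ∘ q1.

q2 · q1 = 0.9009 - 0.3443i + 0.2105j - 0.16k
0.9009 - 0.3443i + 0.2105j - 0.16k


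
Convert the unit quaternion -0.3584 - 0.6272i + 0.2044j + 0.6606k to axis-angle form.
axis = (-0.6718, 0.2189, 0.7076), θ = 222°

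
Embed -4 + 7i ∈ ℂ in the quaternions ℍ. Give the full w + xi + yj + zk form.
-4 + 7i + 0j + 0k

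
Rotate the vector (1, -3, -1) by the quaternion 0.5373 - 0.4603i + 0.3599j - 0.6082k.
(-1.912, -0.551, 2.653)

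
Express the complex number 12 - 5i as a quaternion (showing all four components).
12 - 5i + 0j + 0k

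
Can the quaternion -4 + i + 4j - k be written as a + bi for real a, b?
No. The quaternion -4 + i + 4j - k has j-coefficient y = 4 and k-coefficient z = -1, not both zero, so it does not lie in the complex subalgebra spanned by 1 and i.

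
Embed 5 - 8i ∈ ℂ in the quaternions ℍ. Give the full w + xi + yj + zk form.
5 - 8i + 0j + 0k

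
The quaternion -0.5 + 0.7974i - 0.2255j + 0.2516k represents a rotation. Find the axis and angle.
axis = (0.9208, -0.2604, 0.2905), θ = 4π/3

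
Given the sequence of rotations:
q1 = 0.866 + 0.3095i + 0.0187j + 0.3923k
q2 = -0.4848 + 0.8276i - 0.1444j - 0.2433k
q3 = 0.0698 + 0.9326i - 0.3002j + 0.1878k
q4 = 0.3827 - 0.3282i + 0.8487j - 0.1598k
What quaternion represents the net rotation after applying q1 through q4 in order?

q2 · q1 = -0.5778 + 0.5146i - 0.5341j - 0.3407k
q3 · q2 · q1 = -0.6166 - 0.3004i + 0.5506j - 0.4759k
q4 · q3 · q2 · q1 = -0.8779 - 0.2285i - 0.4208j - 0.0094k
-0.8779 - 0.2285i - 0.4208j - 0.0094k


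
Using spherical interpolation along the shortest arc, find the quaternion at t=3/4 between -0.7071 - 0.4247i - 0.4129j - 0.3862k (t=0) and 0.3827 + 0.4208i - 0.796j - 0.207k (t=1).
-0.6134 - 0.5426i + 0.5721j + 0.0446k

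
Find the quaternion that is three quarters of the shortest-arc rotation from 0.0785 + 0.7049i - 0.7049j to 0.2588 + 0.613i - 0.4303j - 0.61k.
0.2229 + 0.6688i - 0.5264j - 0.4753k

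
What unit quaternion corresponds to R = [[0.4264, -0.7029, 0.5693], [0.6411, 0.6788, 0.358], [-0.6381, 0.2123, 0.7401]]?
0.8434 - 0.0432i + 0.3579j + 0.3984k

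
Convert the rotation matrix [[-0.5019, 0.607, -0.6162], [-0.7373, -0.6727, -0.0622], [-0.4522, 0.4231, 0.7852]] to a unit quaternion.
-0.3907 - 0.3105i + 0.1049j + 0.8602k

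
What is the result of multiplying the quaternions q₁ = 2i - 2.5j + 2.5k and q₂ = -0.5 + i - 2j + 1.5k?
-10.75 + 0.25i + 0.75j - 2.75k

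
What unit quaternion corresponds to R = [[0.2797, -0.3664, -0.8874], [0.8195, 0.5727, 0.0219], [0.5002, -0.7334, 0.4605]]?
0.7604 - 0.2483i - 0.4562j + 0.3899k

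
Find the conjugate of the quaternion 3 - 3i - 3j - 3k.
3 + 3i + 3j + 3k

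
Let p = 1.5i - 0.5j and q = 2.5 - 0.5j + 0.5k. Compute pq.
-0.25 + 3.5i - 2j - 0.75k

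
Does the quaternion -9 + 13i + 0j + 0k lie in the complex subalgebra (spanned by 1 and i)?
Yes. The quaternion -9 + 13i has j- and k-coefficients y = z = 0, so it lies in the complex subalgebra spanned by 1 and i.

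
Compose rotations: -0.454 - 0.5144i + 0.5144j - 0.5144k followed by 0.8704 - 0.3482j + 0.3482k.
-0.0369 - 0.4477i + 0.4267j - 0.7849k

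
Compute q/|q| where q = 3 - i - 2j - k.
0.7746 - 0.2582i - 0.5164j - 0.2582k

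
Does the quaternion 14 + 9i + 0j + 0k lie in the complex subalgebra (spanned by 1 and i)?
Yes. The quaternion 14 + 9i has j- and k-coefficients y = z = 0, so it lies in the complex subalgebra spanned by 1 and i.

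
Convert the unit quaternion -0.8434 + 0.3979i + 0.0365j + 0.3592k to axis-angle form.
axis = (0.7406, 0.0679, 0.6685), θ = 295°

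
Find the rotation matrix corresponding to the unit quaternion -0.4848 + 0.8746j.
[[-0.5299, 0, -0.848], [0, 1, 0], [0.848, 0, -0.5299]]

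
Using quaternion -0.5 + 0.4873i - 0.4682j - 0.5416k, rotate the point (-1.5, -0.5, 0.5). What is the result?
(0.507, 0.4, 1.527)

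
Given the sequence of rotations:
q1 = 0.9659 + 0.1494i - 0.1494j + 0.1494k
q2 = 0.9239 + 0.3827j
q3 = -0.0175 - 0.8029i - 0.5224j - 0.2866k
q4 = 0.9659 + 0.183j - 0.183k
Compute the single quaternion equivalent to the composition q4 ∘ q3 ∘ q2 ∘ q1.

q2 · q1 = 0.9496 + 0.1952i + 0.2316j + 0.0809k
q3 · q2 · q1 = 0.2843 - 0.7417i - 0.4911j - 0.3576k
q4 · q3 · q2 · q1 = 0.299 - 0.8717i - 0.2866j - 0.2617k
0.299 - 0.8717i - 0.2866j - 0.2617k


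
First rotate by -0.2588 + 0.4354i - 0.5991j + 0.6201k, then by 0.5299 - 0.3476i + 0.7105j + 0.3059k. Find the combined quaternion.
0.2502 + 0.9445i - 0.1526j + 0.1483k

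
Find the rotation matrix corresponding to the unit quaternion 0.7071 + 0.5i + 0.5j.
[[0.5, 0.5, 0.7071], [0.5, 0.5, -0.7071], [-0.7071, 0.7071, 0]]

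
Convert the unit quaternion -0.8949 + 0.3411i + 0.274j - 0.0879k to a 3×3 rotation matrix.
[[0.8344, 0.0296, -0.5504], [0.3442, 0.7518, 0.5623], [0.4304, -0.6587, 0.6171]]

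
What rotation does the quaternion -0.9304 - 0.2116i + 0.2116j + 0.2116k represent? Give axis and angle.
axis = (-√3/3, √3/3, √3/3), θ = 317°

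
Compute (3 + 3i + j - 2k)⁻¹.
0.1304 - 0.1304i - 0.0435j + 0.087k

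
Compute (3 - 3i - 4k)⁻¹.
0.0882 + 0.0882i + 0.1176k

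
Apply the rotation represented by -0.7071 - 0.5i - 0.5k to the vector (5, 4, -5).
(-2.828, 7.071, 2.828)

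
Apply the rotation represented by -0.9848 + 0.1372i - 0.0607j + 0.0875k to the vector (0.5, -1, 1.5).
(0.548, -0.652, 1.666)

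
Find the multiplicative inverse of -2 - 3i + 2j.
-0.1176 + 0.1765i - 0.1176j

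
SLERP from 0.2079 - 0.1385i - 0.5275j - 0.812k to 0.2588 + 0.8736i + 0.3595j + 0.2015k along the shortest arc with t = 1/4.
0.0926 - 0.3849i - 0.5489j - 0.7362k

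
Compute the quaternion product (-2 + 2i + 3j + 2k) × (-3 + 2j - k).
2 - 13i - 11j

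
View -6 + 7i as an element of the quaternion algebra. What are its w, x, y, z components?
-6 + 7i + 0j + 0k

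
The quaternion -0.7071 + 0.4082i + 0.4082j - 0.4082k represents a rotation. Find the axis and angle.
axis = (√3/3, √3/3, -√3/3), θ = 3π/2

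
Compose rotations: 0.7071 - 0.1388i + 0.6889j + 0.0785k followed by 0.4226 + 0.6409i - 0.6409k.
0.4381 + 0.836i + 0.3298j + 0.0215k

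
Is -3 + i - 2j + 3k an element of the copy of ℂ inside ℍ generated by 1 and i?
No. The quaternion -3 + i - 2j + 3k has j-coefficient y = -2 and k-coefficient z = 3, not both zero, so it does not lie in the complex subalgebra spanned by 1 and i.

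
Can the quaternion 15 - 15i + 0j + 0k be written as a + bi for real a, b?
Yes. The quaternion 15 - 15i has j- and k-coefficients y = z = 0, so it lies in the complex subalgebra spanned by 1 and i.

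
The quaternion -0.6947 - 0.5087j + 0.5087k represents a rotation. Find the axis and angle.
axis = (0, -√2/2, √2/2), θ = 268°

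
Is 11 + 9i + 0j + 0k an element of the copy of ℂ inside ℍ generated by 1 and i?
Yes. The quaternion 11 + 9i has j- and k-coefficients y = z = 0, so it lies in the complex subalgebra spanned by 1 and i.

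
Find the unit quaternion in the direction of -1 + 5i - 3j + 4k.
-0.14 + 0.7001i - 0.4201j + 0.5601k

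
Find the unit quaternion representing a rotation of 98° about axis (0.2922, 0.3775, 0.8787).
0.6561 + 0.2205i + 0.2849j + 0.6632k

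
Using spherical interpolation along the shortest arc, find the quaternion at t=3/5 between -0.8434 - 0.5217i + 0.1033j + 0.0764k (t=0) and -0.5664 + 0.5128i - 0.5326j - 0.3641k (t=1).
-0.899 + 0.1067i - 0.3522j - 0.2376k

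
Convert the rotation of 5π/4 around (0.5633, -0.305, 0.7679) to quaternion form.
-0.3827 + 0.5204i - 0.2818j + 0.7094k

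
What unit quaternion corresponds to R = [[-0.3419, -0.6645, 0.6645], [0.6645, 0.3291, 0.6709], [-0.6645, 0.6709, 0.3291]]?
0.5737 + 0.5792j + 0.5792k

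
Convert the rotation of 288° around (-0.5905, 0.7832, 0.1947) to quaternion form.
-0.809 - 0.3471i + 0.4604j + 0.1144k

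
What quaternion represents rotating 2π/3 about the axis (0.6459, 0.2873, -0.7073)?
0.5 + 0.5594i + 0.2488j - 0.6125k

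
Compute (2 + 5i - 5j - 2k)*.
2 - 5i + 5j + 2k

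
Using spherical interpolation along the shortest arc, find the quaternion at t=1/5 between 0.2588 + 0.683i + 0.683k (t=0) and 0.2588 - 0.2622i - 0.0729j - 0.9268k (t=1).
0.1575 + 0.6219i + 0.0159j + 0.7669k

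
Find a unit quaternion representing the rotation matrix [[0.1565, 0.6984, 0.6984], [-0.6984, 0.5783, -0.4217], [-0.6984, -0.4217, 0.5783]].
0.7604 + 0.4592j - 0.4592k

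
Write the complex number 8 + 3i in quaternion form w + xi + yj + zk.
8 + 3i + 0j + 0k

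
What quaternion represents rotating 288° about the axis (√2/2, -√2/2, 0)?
-0.809 + 0.4156i - 0.4156j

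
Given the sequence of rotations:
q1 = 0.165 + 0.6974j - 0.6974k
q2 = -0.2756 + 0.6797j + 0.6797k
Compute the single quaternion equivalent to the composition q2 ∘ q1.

q2 · q1 = -0.0455 - 0.948i - 0.0801j + 0.3044k
-0.0455 - 0.948i - 0.0801j + 0.3044k


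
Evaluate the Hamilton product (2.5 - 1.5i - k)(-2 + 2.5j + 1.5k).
-3.5 + 5.5i + 8.5j + 2k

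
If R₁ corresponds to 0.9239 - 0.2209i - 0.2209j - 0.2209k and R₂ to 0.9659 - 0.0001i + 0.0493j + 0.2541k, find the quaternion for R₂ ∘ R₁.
0.9594 - 0.1682i - 0.224j + 0.0323k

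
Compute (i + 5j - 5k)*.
-i - 5j + 5k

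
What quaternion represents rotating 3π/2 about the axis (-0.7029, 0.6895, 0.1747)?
-0.7071 - 0.497i + 0.4876j + 0.1235k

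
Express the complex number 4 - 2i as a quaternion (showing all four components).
4 - 2i + 0j + 0k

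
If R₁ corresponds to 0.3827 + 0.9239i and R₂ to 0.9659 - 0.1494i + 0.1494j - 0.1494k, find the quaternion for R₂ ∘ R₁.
0.5077 + 0.8352i - 0.0809j - 0.1952k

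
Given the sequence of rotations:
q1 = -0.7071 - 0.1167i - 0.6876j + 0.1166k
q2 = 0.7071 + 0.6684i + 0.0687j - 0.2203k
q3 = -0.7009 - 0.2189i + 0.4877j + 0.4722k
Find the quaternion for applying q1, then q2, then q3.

q2 · q1 = -0.3491 - 0.6986i - 0.587j - 0.2134k
q3 · q2 · q1 = 0.4788 + 0.7392i - 0.1354j + 0.4539k
0.4788 + 0.7392i - 0.1354j + 0.4539k


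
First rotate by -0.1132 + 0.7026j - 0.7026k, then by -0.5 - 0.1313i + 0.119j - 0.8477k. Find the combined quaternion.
-0.6226 + 0.5268i - 0.457j + 0.355k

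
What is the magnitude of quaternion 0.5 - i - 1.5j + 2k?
2.739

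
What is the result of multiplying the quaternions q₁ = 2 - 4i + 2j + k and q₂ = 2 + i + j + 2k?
4 - 3i + 15j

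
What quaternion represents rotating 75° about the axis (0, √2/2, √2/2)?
0.7934 + 0.4305j + 0.4305k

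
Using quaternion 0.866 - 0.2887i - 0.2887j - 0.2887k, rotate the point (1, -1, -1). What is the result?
(0.333, -1.667, 0.333)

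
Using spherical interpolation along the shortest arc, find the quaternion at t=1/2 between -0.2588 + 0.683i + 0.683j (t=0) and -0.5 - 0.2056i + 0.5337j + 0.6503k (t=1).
-0.4612 + 0.2902i + 0.7395j + 0.3952k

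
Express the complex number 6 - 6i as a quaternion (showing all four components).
6 - 6i + 0j + 0k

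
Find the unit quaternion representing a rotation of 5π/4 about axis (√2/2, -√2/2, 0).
-0.3827 + 0.6533i - 0.6533j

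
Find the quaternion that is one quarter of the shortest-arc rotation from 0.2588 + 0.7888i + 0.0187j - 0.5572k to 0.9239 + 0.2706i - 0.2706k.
0.4721 + 0.709i + 0.015j - 0.5236k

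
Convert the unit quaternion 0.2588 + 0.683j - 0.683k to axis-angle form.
axis = (0, √2/2, -√2/2), θ = 5π/6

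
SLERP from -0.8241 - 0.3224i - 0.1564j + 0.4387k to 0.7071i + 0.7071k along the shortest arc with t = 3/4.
-0.3007 + 0.5199i - 0.0571j + 0.7975k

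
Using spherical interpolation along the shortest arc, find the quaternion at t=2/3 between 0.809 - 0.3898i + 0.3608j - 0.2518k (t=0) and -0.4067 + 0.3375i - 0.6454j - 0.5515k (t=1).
0.6107 - 0.3979i + 0.6122j + 0.3065k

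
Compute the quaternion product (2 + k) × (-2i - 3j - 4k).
4 - i - 8j - 8k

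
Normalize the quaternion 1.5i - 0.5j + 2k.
0.5883i - 0.1961j + 0.7845k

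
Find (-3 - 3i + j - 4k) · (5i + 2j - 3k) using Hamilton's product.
1 - 10i - 35j - 2k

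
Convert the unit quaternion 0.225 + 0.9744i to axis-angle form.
axis = (1, 0, 0), θ = 154°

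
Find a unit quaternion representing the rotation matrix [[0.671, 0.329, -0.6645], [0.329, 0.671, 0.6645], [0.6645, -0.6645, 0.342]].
0.8191 - 0.4056i - 0.4056j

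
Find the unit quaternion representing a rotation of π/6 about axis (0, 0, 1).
0.9659 + 0.2588k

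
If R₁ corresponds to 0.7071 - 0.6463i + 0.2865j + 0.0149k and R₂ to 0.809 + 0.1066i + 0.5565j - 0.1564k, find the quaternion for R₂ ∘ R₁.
0.4838 - 0.3944i + 0.7248j + 0.2917k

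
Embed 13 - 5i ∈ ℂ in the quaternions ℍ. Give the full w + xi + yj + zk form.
13 - 5i + 0j + 0k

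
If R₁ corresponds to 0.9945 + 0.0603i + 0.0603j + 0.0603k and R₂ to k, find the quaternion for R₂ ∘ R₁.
-0.0603 - 0.0603i + 0.0603j + 0.9945k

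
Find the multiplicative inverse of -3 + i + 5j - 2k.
-0.0769 - 0.0256i - 0.1282j + 0.0513k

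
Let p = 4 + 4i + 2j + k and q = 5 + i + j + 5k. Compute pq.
9 + 33i - 5j + 27k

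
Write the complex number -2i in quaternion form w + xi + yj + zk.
0 - 2i + 0j + 0k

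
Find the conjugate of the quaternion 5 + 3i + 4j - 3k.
5 - 3i - 4j + 3k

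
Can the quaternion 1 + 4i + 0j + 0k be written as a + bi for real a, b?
Yes. The quaternion 1 + 4i has j- and k-coefficients y = z = 0, so it lies in the complex subalgebra spanned by 1 and i.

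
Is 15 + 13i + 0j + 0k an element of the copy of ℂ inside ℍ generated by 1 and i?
Yes. The quaternion 15 + 13i has j- and k-coefficients y = z = 0, so it lies in the complex subalgebra spanned by 1 and i.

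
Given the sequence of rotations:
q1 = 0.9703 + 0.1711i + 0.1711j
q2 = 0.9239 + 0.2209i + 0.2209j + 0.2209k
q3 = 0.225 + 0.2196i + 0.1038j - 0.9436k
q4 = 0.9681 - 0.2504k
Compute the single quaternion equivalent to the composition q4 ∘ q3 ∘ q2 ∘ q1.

q2 · q1 = 0.8209 + 0.3346i + 0.4102j + 0.2143k
q3 · q2 · q1 = 0.2709 + 0.6649i - 0.1853j - 0.671k
q4 · q3 · q2 · q1 = 0.0942 + 0.5973i - 0.3459j - 0.7174k
0.0942 + 0.5973i - 0.3459j - 0.7174k


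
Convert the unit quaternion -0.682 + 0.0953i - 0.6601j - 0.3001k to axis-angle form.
axis = (0.1303, -0.9026, -0.4103), θ = 266°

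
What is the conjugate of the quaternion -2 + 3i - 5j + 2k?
-2 - 3i + 5j - 2k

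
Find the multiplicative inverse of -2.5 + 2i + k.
-0.2222 - 0.1778i - 0.0889k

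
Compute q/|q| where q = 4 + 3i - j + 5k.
0.5601 + 0.4201i - 0.14j + 0.7001k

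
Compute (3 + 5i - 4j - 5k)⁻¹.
0.04 - 0.0667i + 0.0533j + 0.0667k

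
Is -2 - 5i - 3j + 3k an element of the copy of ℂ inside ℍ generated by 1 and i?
No. The quaternion -2 - 5i - 3j + 3k has j-coefficient y = -3 and k-coefficient z = 3, not both zero, so it does not lie in the complex subalgebra spanned by 1 and i.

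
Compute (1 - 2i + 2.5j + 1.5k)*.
1 + 2i - 2.5j - 1.5k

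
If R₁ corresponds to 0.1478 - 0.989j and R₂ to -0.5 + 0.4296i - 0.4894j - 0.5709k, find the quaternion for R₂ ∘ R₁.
-0.5579 - 0.5011i + 0.4222j - 0.5093k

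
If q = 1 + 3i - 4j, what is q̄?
1 - 3i + 4j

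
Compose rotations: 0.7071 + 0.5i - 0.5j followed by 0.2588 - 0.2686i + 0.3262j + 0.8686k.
0.4804 + 0.3738i + 0.5356j + 0.5854k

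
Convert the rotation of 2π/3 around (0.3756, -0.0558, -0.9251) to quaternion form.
0.5 + 0.3253i - 0.0483j - 0.8012k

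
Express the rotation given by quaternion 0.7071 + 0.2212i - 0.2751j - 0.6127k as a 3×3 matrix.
[[0.0978, 0.7448, -0.6601], [-0.9882, 0.1513, 0.0243], [0.118, 0.6499, 0.7508]]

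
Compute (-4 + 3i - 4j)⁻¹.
-0.0976 - 0.0732i + 0.0976j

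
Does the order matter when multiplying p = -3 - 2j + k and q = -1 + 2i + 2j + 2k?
Yes: pq = 5 - 12i - 2j - 3k ≠ 5 - 6j - 11k = qp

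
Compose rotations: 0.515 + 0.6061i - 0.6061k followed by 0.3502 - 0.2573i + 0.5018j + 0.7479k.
0.7896 - 0.2244i + 0.5558j - 0.1312k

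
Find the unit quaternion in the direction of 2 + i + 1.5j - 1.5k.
0.6489 + 0.3244i + 0.4867j - 0.4867k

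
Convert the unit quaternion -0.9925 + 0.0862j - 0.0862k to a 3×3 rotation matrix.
[[0.9703, -0.1711, -0.1711], [0.1711, 0.9851, -0.0149], [0.1711, -0.0149, 0.9851]]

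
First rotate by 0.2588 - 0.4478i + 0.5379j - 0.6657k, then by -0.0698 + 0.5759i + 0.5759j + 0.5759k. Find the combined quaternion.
0.3134 - 0.5129i + 0.237j + 0.7632k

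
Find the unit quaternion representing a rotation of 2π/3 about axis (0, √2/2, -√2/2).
0.5 + 0.6124j - 0.6124k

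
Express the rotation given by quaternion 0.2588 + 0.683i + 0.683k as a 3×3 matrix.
[[0.067, -0.3535, 0.933], [0.3535, -0.866, -0.3535], [0.933, 0.3535, 0.067]]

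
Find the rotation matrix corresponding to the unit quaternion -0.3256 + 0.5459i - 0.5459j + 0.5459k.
[[-0.192, -0.2405, 0.9515], [-0.9515, -0.192, -0.2405], [0.2405, -0.9515, -0.192]]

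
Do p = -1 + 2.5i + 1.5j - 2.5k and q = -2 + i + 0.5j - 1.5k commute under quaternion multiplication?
No: pq = -5 - 7i - 2.25j + 6.25k ≠ -5 - 5i - 4.75j + 6.75k = qp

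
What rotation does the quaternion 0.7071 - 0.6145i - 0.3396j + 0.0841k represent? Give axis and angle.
axis = (-0.869, -0.4803, 0.1189), θ = π/2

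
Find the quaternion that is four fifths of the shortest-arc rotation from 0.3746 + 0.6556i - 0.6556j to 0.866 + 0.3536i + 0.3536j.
0.8638 + 0.4832i + 0.1428j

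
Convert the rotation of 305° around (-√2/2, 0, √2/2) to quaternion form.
-0.887 - 0.3265i + 0.3265k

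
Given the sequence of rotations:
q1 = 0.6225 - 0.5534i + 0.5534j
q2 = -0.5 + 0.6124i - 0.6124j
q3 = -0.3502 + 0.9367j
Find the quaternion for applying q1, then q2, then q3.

q2 · q1 = 0.3666 + 0.6579i - 0.6579j
q3 · q2 · q1 = 0.4879 - 0.2304i + 0.5738j - 0.6163k
0.4879 - 0.2304i + 0.5738j - 0.6163k


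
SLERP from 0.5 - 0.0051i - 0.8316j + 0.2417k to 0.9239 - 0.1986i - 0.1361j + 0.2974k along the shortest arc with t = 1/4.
0.6575 - 0.0601i - 0.6986j + 0.2758k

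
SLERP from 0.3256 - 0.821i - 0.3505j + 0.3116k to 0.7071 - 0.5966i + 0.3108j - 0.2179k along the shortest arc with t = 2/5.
0.5452 - 0.8263i - 0.0913j + 0.1082k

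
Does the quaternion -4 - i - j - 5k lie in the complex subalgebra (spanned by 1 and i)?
No. The quaternion -4 - i - j - 5k has j-coefficient y = -1 and k-coefficient z = -5, not both zero, so it does not lie in the complex subalgebra spanned by 1 and i.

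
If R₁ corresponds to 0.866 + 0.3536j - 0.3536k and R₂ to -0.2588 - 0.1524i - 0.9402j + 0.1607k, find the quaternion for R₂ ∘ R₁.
0.1652 + 0.1437i - 0.9596j + 0.1768k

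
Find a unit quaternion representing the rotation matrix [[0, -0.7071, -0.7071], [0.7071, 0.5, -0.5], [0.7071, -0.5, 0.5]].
0.7071 - 0.5j + 0.5k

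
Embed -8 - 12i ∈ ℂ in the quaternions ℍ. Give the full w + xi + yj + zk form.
-8 - 12i + 0j + 0k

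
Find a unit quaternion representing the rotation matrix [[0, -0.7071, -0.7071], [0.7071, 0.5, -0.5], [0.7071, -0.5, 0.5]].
0.7071 - 0.5j + 0.5k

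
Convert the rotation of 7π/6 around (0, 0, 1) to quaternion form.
-0.2588 + 0.9659k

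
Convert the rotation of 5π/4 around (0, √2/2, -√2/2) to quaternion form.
-0.3827 + 0.6533j - 0.6533k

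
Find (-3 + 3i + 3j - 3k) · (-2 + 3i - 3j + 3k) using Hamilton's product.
15 - 15i - 15j - 21k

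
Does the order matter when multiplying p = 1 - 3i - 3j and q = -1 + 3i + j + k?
Yes: pq = 11 + 3i + 7j + 7k ≠ 11 + 9i + j - 5k = qp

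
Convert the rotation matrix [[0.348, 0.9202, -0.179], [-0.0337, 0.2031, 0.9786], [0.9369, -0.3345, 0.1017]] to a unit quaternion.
0.6428 - 0.5107i - 0.434j - 0.371k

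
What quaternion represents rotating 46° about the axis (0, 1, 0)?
0.9205 + 0.3907j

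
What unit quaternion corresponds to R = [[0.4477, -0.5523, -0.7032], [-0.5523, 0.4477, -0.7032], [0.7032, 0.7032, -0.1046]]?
0.6691 + 0.5255i - 0.5255j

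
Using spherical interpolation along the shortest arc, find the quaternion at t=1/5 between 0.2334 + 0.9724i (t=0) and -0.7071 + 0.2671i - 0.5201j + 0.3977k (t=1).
0.0102 + 0.9815i - 0.152j + 0.1162k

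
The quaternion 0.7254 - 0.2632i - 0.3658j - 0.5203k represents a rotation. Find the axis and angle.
axis = (-0.3824, -0.5314, -0.7559), θ = 87°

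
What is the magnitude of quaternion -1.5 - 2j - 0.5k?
2.55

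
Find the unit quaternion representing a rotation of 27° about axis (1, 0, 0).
0.9724 + 0.2334i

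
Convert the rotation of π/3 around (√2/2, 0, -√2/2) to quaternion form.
0.866 + 0.3536i - 0.3536k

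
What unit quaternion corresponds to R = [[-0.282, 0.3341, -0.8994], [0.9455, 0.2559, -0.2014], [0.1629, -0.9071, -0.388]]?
-0.3827 + 0.461i + 0.6939j - 0.3994k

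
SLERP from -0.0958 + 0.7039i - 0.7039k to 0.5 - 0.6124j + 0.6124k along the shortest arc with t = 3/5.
-0.3868 + 0.3332i + 0.4182j - 0.7514k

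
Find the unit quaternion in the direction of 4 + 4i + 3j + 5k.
0.4924 + 0.4924i + 0.3693j + 0.6155k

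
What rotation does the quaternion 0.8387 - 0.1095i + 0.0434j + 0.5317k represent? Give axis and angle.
axis = (-0.2011, 0.0797, 0.9763), θ = 66°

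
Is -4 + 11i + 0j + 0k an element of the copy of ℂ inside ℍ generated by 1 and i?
Yes. The quaternion -4 + 11i has j- and k-coefficients y = z = 0, so it lies in the complex subalgebra spanned by 1 and i.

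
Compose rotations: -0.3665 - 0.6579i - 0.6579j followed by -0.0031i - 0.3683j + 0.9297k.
-0.2443 + 0.6128i - 0.4767j - 0.581k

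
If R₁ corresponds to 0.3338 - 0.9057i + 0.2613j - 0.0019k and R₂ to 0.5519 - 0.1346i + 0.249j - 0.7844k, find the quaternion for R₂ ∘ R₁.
-0.0042 - 0.3403i + 0.9375j - 0.0725k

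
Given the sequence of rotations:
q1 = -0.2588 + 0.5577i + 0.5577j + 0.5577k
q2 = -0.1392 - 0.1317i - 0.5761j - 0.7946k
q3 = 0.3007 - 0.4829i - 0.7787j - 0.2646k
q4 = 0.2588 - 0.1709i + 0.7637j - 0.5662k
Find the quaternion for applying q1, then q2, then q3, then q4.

q2 · q1 = 0.8739 + 0.0783i - 0.2982j + 0.3759k
q3 · q2 · q1 = 0.1678 - 0.7701i - 0.6094j + 0.0868k
q4 · q3 · q2 · q1 = 0.4264 - 0.5067i + 0.4213j + 0.6197k
0.4264 - 0.5067i + 0.4213j + 0.6197k


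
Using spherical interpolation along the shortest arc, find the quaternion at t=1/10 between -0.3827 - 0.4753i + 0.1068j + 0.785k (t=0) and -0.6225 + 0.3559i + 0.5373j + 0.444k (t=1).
-0.4343 - 0.4016i + 0.1656j + 0.7891k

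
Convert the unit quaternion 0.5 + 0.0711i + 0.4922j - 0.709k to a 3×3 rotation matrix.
[[-0.4899, 0.779, 0.3914], [-0.639, -0.0155, -0.769], [-0.593, -0.6268, 0.5054]]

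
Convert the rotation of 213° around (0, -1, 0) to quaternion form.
-0.284 - 0.9588j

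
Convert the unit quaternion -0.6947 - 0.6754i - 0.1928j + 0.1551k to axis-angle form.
axis = (-0.939, -0.268, 0.2156), θ = 268°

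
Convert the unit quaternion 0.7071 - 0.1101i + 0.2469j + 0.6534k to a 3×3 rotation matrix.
[[0.0242, -0.9784, 0.2053], [0.8697, 0.1219, 0.4784], [-0.493, 0.1669, 0.8538]]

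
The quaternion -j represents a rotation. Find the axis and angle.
axis = (0, -1, 0), θ = π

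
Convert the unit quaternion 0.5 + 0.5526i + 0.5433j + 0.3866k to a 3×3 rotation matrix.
[[0.1107, 0.2139, 0.9706], [0.9871, 0.0903, -0.1325], [-0.116, 0.9727, -0.2011]]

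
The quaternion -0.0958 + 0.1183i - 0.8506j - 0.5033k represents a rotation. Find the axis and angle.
axis = (0.1188, -0.8545, -0.5056), θ = 191°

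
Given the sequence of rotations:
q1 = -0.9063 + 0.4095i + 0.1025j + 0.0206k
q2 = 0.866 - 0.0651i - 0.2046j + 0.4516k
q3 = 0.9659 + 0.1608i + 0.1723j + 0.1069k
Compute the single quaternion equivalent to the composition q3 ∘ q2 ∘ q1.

q2 · q1 = -0.7465 + 0.3631i + 0.4605j - 0.3143k
q3 · q2 · q1 = -0.8252 + 0.1273i + 0.4055j - 0.3719k
-0.8252 + 0.1273i + 0.4055j - 0.3719k


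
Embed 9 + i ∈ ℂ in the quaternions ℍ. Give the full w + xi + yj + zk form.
9 + i + 0j + 0k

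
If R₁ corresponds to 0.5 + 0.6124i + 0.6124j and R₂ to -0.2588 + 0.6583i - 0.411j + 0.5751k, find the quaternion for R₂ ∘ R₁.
-0.2808 - 0.1815i - 0.0118j + 0.9424k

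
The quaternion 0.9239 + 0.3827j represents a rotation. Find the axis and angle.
axis = (0, 1, 0), θ = π/4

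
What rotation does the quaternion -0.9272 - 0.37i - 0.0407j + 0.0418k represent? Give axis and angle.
axis = (-0.9878, -0.1087, 0.1116), θ = 316°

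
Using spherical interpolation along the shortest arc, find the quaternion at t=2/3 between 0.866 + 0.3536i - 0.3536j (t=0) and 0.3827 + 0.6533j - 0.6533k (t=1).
0.7292 + 0.1673i + 0.3781j - 0.5454k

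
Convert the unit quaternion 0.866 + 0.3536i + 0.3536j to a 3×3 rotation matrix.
[[0.7499, 0.2501, 0.6124], [0.2501, 0.7499, -0.6124], [-0.6124, 0.6124, 0.4999]]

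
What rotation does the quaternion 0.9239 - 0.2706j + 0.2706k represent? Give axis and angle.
axis = (0, -√2/2, √2/2), θ = π/4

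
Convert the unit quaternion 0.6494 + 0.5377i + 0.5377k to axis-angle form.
axis = (√2/2, 0, √2/2), θ = 99°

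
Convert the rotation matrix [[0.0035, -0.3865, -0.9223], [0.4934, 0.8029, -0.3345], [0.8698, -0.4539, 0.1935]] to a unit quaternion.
0.7071 - 0.0422i - 0.6336j + 0.3111k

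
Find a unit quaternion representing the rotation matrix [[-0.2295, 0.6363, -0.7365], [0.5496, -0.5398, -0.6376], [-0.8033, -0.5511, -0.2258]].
-0.0349 - 0.6197i - 0.4784j + 0.6212k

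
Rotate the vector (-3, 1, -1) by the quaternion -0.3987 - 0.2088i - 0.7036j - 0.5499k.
(0.849, -2.496, 2.012)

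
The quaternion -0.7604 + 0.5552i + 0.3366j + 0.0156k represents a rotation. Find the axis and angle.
axis = (0.8549, 0.5183, 0.024), θ = 279°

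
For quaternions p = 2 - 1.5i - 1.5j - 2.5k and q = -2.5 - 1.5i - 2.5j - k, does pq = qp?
No: pq = -13.5 - 4i + j + 5.75k ≠ -13.5 + 5.5i - 3.5j + 2.75k = qp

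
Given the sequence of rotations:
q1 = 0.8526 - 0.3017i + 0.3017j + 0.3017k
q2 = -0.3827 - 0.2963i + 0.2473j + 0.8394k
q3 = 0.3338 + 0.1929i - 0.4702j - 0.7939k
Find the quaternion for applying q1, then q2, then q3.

q2 · q1 = -0.7435 - 0.3158i - 0.0685j + 0.5854k
q3 · q2 · q1 = 0.2453 - 0.5785i + 0.4645j + 0.624k
0.2453 - 0.5785i + 0.4645j + 0.624k
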